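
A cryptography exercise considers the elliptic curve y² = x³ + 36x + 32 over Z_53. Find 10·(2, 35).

Write P = (2, 35).
Repeated addition: build up to 10P.
2P: tangent at (2, 35): λ = (3·2² + 36)/(2·35) ≡ 48/17. 17⁻¹ ≡ 25 (mod 53), so λ ≡ 48·25 ≡ 34.
  x = λ² - 2 - 2 = 1156 - 4 ≡ 39; y = λ·(2 - 39) - 35 ≡ 32. → (39, 32)
3P: (39, 32) + (2, 35). λ = (35 - 32)/(2 - 39) ≡ 3/16 mod 53. 16⁻¹ ≡ 10 (mod 53) since 16·10 = 160 ≡ 1, so λ ≡ 30.
  x = λ² - 39 - 2 = 900 - 41 ≡ 11; y = λ·(39 - 11) - 32 ≡ 13. → (11, 13)
4P: (11, 13) + (2, 35). λ = (35 - 13)/(2 - 11) ≡ 22/44 mod 53. 44⁻¹ ≡ 47 (mod 53), so λ ≡ 27.
  x = λ² - 11 - 2 = 729 - 13 ≡ 27; y = λ·(11 - 27) - 13 ≡ 32. → (27, 32)
5P: (27, 32) + (2, 35). λ = (35 - 32)/(2 - 27) ≡ 3/28 mod 53. 28⁻¹ ≡ 36 (mod 53) since 28·36 = 1008 ≡ 1, so λ ≡ 2.
  x = λ² - 27 - 2 = 4 - 29 ≡ 28; y = λ·(27 - 28) - 32 ≡ 19. → (28, 19)
6P: (28, 19) + (2, 35). λ = (35 - 19)/(2 - 28) ≡ 16/27 mod 53. 27⁻¹ ≡ 2 (mod 53), so λ ≡ 32.
  x = λ² - 28 - 2 = 1024 - 30 ≡ 40; y = λ·(28 - 40) - 19 ≡ 21. → (40, 21)
7P: (40, 21) + (2, 35). λ = (35 - 21)/(2 - 40) ≡ 14/15 mod 53. 15⁻¹ ≡ 46 (mod 53) since 15·46 = 690 ≡ 1, so λ ≡ 8.
  x = λ² - 40 - 2 = 64 - 42 ≡ 22; y = λ·(40 - 22) - 21 ≡ 17. → (22, 17)
8P: (22, 17) + (2, 35). λ = (35 - 17)/(2 - 22) ≡ 18/33 mod 53. 33⁻¹ ≡ 45 (mod 53), so λ ≡ 15.
  x = λ² - 22 - 2 = 225 - 24 ≡ 42; y = λ·(22 - 42) - 17 ≡ 1. → (42, 1)
9P: (42, 1) + (2, 35). λ = (35 - 1)/(2 - 42) ≡ 34/13 mod 53. 13⁻¹ ≡ 49 (mod 53), so λ ≡ 23.
  x = λ² - 42 - 2 = 529 - 44 ≡ 8; y = λ·(42 - 8) - 1 ≡ 39. → (8, 39)
10P: (8, 39) + (2, 35). λ = (35 - 39)/(2 - 8) ≡ 49/47 mod 53. 47⁻¹ ≡ 44 (mod 53), so λ ≡ 36.
  x = λ² - 8 - 2 = 1296 - 10 ≡ 14; y = λ·(8 - 14) - 39 ≡ 10. → (14, 10)

(14, 10)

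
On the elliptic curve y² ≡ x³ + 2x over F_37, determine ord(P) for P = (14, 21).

2P: tangent at (14, 21): λ = (3·14² + 2)/(2·21) ≡ 35/5. 5⁻¹ ≡ 15 (mod 37) since 5·15 = 75 ≡ 1, so λ ≡ 35·15 ≡ 7.
  x = λ² - 14 - 14 = 49 - 28 ≡ 21; y = λ·(14 - 21) - 21 ≡ 4. → (21, 4)
3P: (21, 4) + (14, 21). λ = (21 - 4)/(14 - 21) ≡ 17/30 mod 37. 30⁻¹ ≡ 21 (mod 37), so λ ≡ 24.
  x = λ² - 21 - 14 = 576 - 35 ≡ 23; y = λ·(21 - 23) - 4 ≡ 22. → (23, 22)
4P: (23, 22) + (14, 21). λ = (21 - 22)/(14 - 23) ≡ 36/28 mod 37. 28⁻¹ ≡ 4 (mod 37), so λ ≡ 33.
  x = λ² - 23 - 14 = 1089 - 37 ≡ 16; y = λ·(23 - 16) - 22 ≡ 24. → (16, 24)
5P: (16, 24) + (14, 21). λ = (21 - 24)/(14 - 16) ≡ 34/35 mod 37. 35⁻¹ ≡ 18 (mod 37), so λ ≡ 20.
  x = λ² - 16 - 14 = 400 - 30 ≡ 0; y = λ·(16 - 0) - 24 ≡ 0. → (0, 0)
6P: (0, 0) + (14, 21). λ = (21 - 0)/(14 - 0) ≡ 21/14 mod 37. 14⁻¹ ≡ 8 (mod 37) since 14·8 = 112 ≡ 1, so λ ≡ 20.
  x = λ² - 0 - 14 = 400 - 14 ≡ 16; y = λ·(0 - 16) - 0 ≡ 13. → (16, 13)
7P: (16, 13) + (14, 21). λ = (21 - 13)/(14 - 16) ≡ 8/35 mod 37. 35⁻¹ ≡ 18 (mod 37), so λ ≡ 33.
  x = λ² - 16 - 14 = 1089 - 30 ≡ 23; y = λ·(16 - 23) - 13 ≡ 15. → (23, 15)
8P: (23, 15) + (14, 21). λ = (21 - 15)/(14 - 23) ≡ 6/28 mod 37. 28⁻¹ ≡ 4 (mod 37), so λ ≡ 24.
  x = λ² - 23 - 14 = 576 - 37 ≡ 21; y = λ·(23 - 21) - 15 ≡ 33. → (21, 33)
9P: (21, 33) + (14, 21). λ = (21 - 33)/(14 - 21) ≡ 25/30 mod 37. 30⁻¹ ≡ 21 (mod 37), so λ ≡ 7.
  x = λ² - 21 - 14 = 49 - 35 ≡ 14; y = λ·(21 - 14) - 33 ≡ 16. → (14, 16)
10P: (14, 16) + (14, 21): same x and y₁ ≡ -y₂, so the sum is O.
10P = O, so the order is 10.

10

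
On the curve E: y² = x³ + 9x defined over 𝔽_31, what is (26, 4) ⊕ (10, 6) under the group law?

(26, 4) + (10, 6). λ = (6 - 4)/(10 - 26) ≡ 2/15 mod 31. 15⁻¹ ≡ 29 (mod 31) since 15·29 = 435 ≡ 1, so λ ≡ 27.
  x = λ² - 26 - 10 = 729 - 36 ≡ 11; y = λ·(26 - 11) - 4 ≡ 29. → (11, 29)

(11, 29)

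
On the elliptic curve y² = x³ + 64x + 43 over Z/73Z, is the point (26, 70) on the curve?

y² = 70² ≡ 9; x³ + 64x + 43 = 19283 ≡ 11 (mod 73). 9 ≠ 11.

no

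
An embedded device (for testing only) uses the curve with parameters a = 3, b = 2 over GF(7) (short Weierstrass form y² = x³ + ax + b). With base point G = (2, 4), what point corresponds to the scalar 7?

Repeated addition: build up to 7G.
2G: tangent at (2, 4): λ = (3·2² + 3)/(2·4) ≡ 1/1. 1⁻¹ ≡ 1 (mod 7) since 1·1 = 1 ≡ 1, so λ ≡ 1·1 ≡ 1.
  x = λ² - 2 - 2 = 1 - 4 ≡ 4; y = λ·(2 - 4) - 4 ≡ 1. → (4, 1)
3G: (4, 1) + (2, 4). λ = (4 - 1)/(2 - 4) ≡ 3/5 mod 7. 5⁻¹ ≡ 3 (mod 7), so λ ≡ 2.
  x = λ² - 4 - 2 = 4 - 6 ≡ 5; y = λ·(4 - 5) - 1 ≡ 4. → (5, 4)
4G: (5, 4) + (2, 4). λ = (4 - 4)/(2 - 5) ≡ 0/4 mod 7. 4⁻¹ ≡ 2 (mod 7) since 4·2 = 8 ≡ 1, so λ ≡ 0.
  x = λ² - 5 - 2 = 0 - 7 ≡ 0; y = λ·(5 - 0) - 4 ≡ 3. → (0, 3)
5G: (0, 3) + (2, 4). λ = (4 - 3)/(2 - 0) ≡ 1/2 mod 7. 2⁻¹ ≡ 4 (mod 7) since 2·4 = 8 ≡ 1, so λ ≡ 4.
  x = λ² - 0 - 2 = 16 - 2 ≡ 0; y = λ·(0 - 0) - 3 ≡ 4. → (0, 4)
6G: (0, 4) + (2, 4). λ = (4 - 4)/(2 - 0) ≡ 0/2 mod 7. 2⁻¹ ≡ 4 (mod 7), so λ ≡ 0.
  x = λ² - 0 - 2 = 0 - 2 ≡ 5; y = λ·(0 - 5) - 4 ≡ 3. → (5, 3)
7G: (5, 3) + (2, 4). λ = (4 - 3)/(2 - 5) ≡ 1/4 mod 7. 4⁻¹ ≡ 2 (mod 7), so λ ≡ 2.
  x = λ² - 5 - 2 = 4 - 7 ≡ 4; y = λ·(5 - 4) - 3 ≡ 6. → (4, 6)

(4, 6)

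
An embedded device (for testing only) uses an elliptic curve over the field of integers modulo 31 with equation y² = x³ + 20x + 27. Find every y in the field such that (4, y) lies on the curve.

4, 27

x³ + 20x + 27 = 171 ≡ 16 (mod 31).
Square roots of 16 mod 31: 4 and 27 (since 4² = 16 ≡ 16).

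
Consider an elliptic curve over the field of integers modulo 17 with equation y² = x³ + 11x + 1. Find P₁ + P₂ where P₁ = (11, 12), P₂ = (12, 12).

(11, 5)

(11, 12) + (12, 12). λ = (12 - 12)/(12 - 11) ≡ 0/1 mod 17. 1⁻¹ ≡ 1 (mod 17), so λ ≡ 0.
  x = λ² - 11 - 12 = 0 - 23 ≡ 11; y = λ·(11 - 11) - 12 ≡ 5. → (11, 5)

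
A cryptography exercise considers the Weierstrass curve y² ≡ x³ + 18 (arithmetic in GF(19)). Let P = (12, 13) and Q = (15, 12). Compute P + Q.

(9, 5)

(12, 13) + (15, 12). λ = (12 - 13)/(15 - 12) ≡ 18/3 mod 19. 3⁻¹ ≡ 13 (mod 19) since 3·13 = 39 ≡ 1, so λ ≡ 6.
  x = λ² - 12 - 15 = 36 - 27 ≡ 9; y = λ·(12 - 9) - 13 ≡ 5. → (9, 5)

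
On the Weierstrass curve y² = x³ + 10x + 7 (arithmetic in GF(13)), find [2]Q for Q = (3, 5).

tangent at (3, 5): λ = (3·3² + 10)/(2·5) ≡ 11/10. 10⁻¹ ≡ 4 (mod 13) since 10·4 = 40 ≡ 1, so λ ≡ 11·4 ≡ 5.
  x = λ² - 3 - 3 = 25 - 6 ≡ 6; y = λ·(3 - 6) - 5 ≡ 6. → (6, 6)

(6, 6)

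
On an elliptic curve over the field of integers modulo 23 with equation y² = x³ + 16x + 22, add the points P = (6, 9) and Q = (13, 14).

(20, 4)

(6, 9) + (13, 14). λ = (14 - 9)/(13 - 6) ≡ 5/7 mod 23. 7⁻¹ ≡ 10 (mod 23) since 7·10 = 70 ≡ 1, so λ ≡ 4.
  x = λ² - 6 - 13 = 16 - 19 ≡ 20; y = λ·(6 - 20) - 9 ≡ 4. → (20, 4)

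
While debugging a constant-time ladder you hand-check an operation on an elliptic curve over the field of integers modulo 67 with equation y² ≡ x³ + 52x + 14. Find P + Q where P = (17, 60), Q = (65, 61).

(17, 60) + (65, 61). λ = (61 - 60)/(65 - 17) ≡ 1/48 mod 67. 48⁻¹ ≡ 7 (mod 67) since 48·7 = 336 ≡ 1, so λ ≡ 7.
  x = λ² - 17 - 65 = 49 - 82 ≡ 34; y = λ·(17 - 34) - 60 ≡ 22. → (34, 22)

(34, 22)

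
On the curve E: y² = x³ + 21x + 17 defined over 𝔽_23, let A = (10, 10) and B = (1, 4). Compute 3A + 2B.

(13, 16)

First 3A:
Repeated addition: build up to 3A.
2A: tangent at (10, 10): λ = (3·10² + 21)/(2·10) ≡ 22/20. 20⁻¹ ≡ 15 (mod 23) since 20·15 = 300 ≡ 1, so λ ≡ 22·15 ≡ 8.
  x = λ² - 10 - 10 = 64 - 20 ≡ 21; y = λ·(10 - 21) - 10 ≡ 17. → (21, 17)
3A: (21, 17) + (10, 10). λ = (10 - 17)/(10 - 21) ≡ 16/12 mod 23. 12⁻¹ ≡ 2 (mod 23) since 12·2 = 24 ≡ 1, so λ ≡ 9.
  x = λ² - 21 - 10 = 81 - 31 ≡ 4; y = λ·(21 - 4) - 17 ≡ 21. → (4, 21)
3A = (4, 21).
Next 2B:
Repeated addition: build up to 2B.
2B: tangent at (1, 4): λ = (3·1² + 21)/(2·4) ≡ 1/8. 8⁻¹ ≡ 3 (mod 23) since 8·3 = 24 ≡ 1, so λ ≡ 1·3 ≡ 3.
  x = λ² - 1 - 1 = 9 - 2 ≡ 7; y = λ·(1 - 7) - 4 ≡ 1. → (7, 1)
2B = (7, 1).
Finally 3A + 2B:
(4, 21) + (7, 1). λ = (1 - 21)/(7 - 4) ≡ 3/3 mod 23. 3⁻¹ ≡ 8 (mod 23) since 3·8 = 24 ≡ 1, so λ ≡ 1.
  x = λ² - 4 - 7 = 1 - 11 ≡ 13; y = λ·(4 - 13) - 21 ≡ 16. → (13, 16)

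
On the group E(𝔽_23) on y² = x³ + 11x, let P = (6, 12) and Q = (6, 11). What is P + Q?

O

The two points share x = 6 and their y-coordinates satisfy 12 + 11 ≡ 0 (mod 23), so they are inverses. Their sum is O.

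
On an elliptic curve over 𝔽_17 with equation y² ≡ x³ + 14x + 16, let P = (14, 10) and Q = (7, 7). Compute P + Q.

(14, 10) + (7, 7). λ = (7 - 10)/(7 - 14) ≡ 14/10 mod 17. 10⁻¹ ≡ 12 (mod 17) since 10·12 = 120 ≡ 1, so λ ≡ 15.
  x = λ² - 14 - 7 = 225 - 21 ≡ 0; y = λ·(14 - 0) - 10 ≡ 13. → (0, 13)

(0, 13)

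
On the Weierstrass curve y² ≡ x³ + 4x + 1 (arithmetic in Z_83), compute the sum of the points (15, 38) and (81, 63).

(13, 3)

(15, 38) + (81, 63). λ = (63 - 38)/(81 - 15) ≡ 25/66 mod 83. 66⁻¹ ≡ 39 (mod 83) since 66·39 = 2574 ≡ 1, so λ ≡ 62.
  x = λ² - 15 - 81 = 3844 - 96 ≡ 13; y = λ·(15 - 13) - 38 ≡ 3. → (13, 3)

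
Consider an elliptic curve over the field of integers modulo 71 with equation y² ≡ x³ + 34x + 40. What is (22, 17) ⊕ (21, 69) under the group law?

(34, 39)

(22, 17) + (21, 69). λ = (69 - 17)/(21 - 22) ≡ 52/70 mod 71. 70⁻¹ ≡ 70 (mod 71) since 70·70 = 4900 ≡ 1, so λ ≡ 19.
  x = λ² - 22 - 21 = 361 - 43 ≡ 34; y = λ·(22 - 34) - 17 ≡ 39. → (34, 39)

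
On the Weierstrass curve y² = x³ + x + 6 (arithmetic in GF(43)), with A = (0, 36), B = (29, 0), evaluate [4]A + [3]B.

First 4A:
Repeated addition: build up to 4A.
2A: tangent at (0, 36): λ = (3·0² + 1)/(2·36) ≡ 1/29. 29⁻¹ ≡ 3 (mod 43), so λ ≡ 1·3 ≡ 3.
  x = λ² - 0 - 0 = 9 - 0 ≡ 9; y = λ·(0 - 9) - 36 ≡ 23. → (9, 23)
3A: (9, 23) + (0, 36). λ = (36 - 23)/(0 - 9) ≡ 13/34 mod 43. 34⁻¹ ≡ 19 (mod 43), so λ ≡ 32.
  x = λ² - 9 - 0 = 1024 - 9 ≡ 26; y = λ·(9 - 26) - 23 ≡ 35. → (26, 35)
4A: (26, 35) + (0, 36). λ = (36 - 35)/(0 - 26) ≡ 1/17 mod 43. 17⁻¹ ≡ 38 (mod 43) since 17·38 = 646 ≡ 1, so λ ≡ 38.
  x = λ² - 26 - 0 = 1444 - 26 ≡ 42; y = λ·(26 - 42) - 35 ≡ 2. → (42, 2)
4A = (42, 2).
Next 3B:
Repeated addition: build up to 3B.
2B: (29, 0) + (29, 0): same x and y₁ ≡ -y₂, so the sum is O.
3B: O + (29, 0) = (29, 0) (identity).
3B = (29, 0).
Finally 4A + 3B:
(42, 2) + (29, 0). λ = (0 - 2)/(29 - 42) ≡ 41/30 mod 43. 30⁻¹ ≡ 33 (mod 43) since 30·33 = 990 ≡ 1, so λ ≡ 20.
  x = λ² - 42 - 29 = 400 - 71 ≡ 28; y = λ·(42 - 28) - 2 ≡ 20. → (28, 20)

(28, 20)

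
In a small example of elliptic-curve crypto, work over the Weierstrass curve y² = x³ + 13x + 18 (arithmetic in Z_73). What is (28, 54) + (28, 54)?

(42, 22)

tangent at (28, 54): λ = (3·28² + 13)/(2·54) ≡ 29/35. 35⁻¹ ≡ 48 (mod 73), so λ ≡ 29·48 ≡ 5.
  x = λ² - 28 - 28 = 25 - 56 ≡ 42; y = λ·(28 - 42) - 54 ≡ 22. → (42, 22)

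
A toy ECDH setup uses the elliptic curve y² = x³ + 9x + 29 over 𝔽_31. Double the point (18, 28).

tangent at (18, 28): λ = (3·18² + 9)/(2·28) ≡ 20/25. 25⁻¹ ≡ 5 (mod 31), so λ ≡ 20·5 ≡ 7.
  x = λ² - 18 - 18 = 49 - 36 ≡ 13; y = λ·(18 - 13) - 28 ≡ 7. → (13, 7)

(13, 7)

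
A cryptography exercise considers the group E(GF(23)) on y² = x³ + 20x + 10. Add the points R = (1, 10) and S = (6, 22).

(19, 2)

(1, 10) + (6, 22). λ = (22 - 10)/(6 - 1) ≡ 12/5 mod 23. 5⁻¹ ≡ 14 (mod 23), so λ ≡ 7.
  x = λ² - 1 - 6 = 49 - 7 ≡ 19; y = λ·(1 - 19) - 10 ≡ 2. → (19, 2)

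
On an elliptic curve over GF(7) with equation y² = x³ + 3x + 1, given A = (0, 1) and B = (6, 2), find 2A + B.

First 2A:
Repeated addition: build up to 2A.
2A: tangent at (0, 1): λ = (3·0² + 3)/(2·1) ≡ 3/2. 2⁻¹ ≡ 4 (mod 7), so λ ≡ 3·4 ≡ 5.
  x = λ² - 0 - 0 = 25 - 0 ≡ 4; y = λ·(0 - 4) - 1 ≡ 0. → (4, 0)
2A = (4, 0).
Finally 2A + B:
(4, 0) + (6, 2). λ = (2 - 0)/(6 - 4) ≡ 2/2 mod 7. 2⁻¹ ≡ 4 (mod 7) since 2·4 = 8 ≡ 1, so λ ≡ 1.
  x = λ² - 4 - 6 = 1 - 10 ≡ 5; y = λ·(4 - 5) - 0 ≡ 6. → (5, 6)

(5, 6)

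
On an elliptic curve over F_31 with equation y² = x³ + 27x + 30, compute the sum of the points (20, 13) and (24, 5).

(22, 22)

(20, 13) + (24, 5). λ = (5 - 13)/(24 - 20) ≡ 23/4 mod 31. 4⁻¹ ≡ 8 (mod 31), so λ ≡ 29.
  x = λ² - 20 - 24 = 841 - 44 ≡ 22; y = λ·(20 - 22) - 13 ≡ 22. → (22, 22)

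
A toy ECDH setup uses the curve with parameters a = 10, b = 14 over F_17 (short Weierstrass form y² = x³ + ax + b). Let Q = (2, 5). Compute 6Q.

Repeated addition: build up to 6Q.
2Q: tangent at (2, 5): λ = (3·2² + 10)/(2·5) ≡ 5/10. 10⁻¹ ≡ 12 (mod 17) since 10·12 = 120 ≡ 1, so λ ≡ 5·12 ≡ 9.
  x = λ² - 2 - 2 = 81 - 4 ≡ 9; y = λ·(2 - 9) - 5 ≡ 0. → (9, 0)
3Q: (9, 0) + (2, 5). λ = (5 - 0)/(2 - 9) ≡ 5/10 mod 17. 10⁻¹ ≡ 12 (mod 17), so λ ≡ 9.
  x = λ² - 9 - 2 = 81 - 11 ≡ 2; y = λ·(9 - 2) - 0 ≡ 12. → (2, 12)
4Q: (2, 12) + (2, 5): same x and y₁ ≡ -y₂, so the sum is O.
5Q: O + (2, 5) = (2, 5) (identity).
6Q: tangent at (2, 5): λ = (3·2² + 10)/(2·5) ≡ 5/10. 10⁻¹ ≡ 12 (mod 17), so λ ≡ 5·12 ≡ 9.
  x = λ² - 2 - 2 = 81 - 4 ≡ 9; y = λ·(2 - 9) - 5 ≡ 0. → (9, 0)

(9, 0)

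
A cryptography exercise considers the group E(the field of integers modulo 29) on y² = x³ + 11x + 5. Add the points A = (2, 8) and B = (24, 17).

(23, 19)

(2, 8) + (24, 17). λ = (17 - 8)/(24 - 2) ≡ 9/22 mod 29. 22⁻¹ ≡ 4 (mod 29) since 22·4 = 88 ≡ 1, so λ ≡ 7.
  x = λ² - 2 - 24 = 49 - 26 ≡ 23; y = λ·(2 - 23) - 8 ≡ 19. → (23, 19)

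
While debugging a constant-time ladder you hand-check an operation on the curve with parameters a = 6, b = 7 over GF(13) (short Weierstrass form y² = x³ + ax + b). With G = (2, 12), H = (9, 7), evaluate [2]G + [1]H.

First 2G:
Repeated addition: build up to 2G.
2G: tangent at (2, 12): λ = (3·2² + 6)/(2·12) ≡ 5/11. 11⁻¹ ≡ 6 (mod 13), so λ ≡ 5·6 ≡ 4.
  x = λ² - 2 - 2 = 16 - 4 ≡ 12; y = λ·(2 - 12) - 12 ≡ 0. → (12, 0)
2G = (12, 0).
Finally 2G + H:
(12, 0) + (9, 7). λ = (7 - 0)/(9 - 12) ≡ 7/10 mod 13. 10⁻¹ ≡ 4 (mod 13), so λ ≡ 2.
  x = λ² - 12 - 9 = 4 - 21 ≡ 9; y = λ·(12 - 9) - 0 ≡ 6. → (9, 6)

(9, 6)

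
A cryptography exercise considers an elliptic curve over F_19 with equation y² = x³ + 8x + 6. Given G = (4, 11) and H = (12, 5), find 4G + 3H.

First 4G:
Double-and-add on 4 = (100)₂. Start with G = (4, 11) for the leading 1-bit.
double: tangent at (4, 11): λ = (3·4² + 8)/(2·11) ≡ 18/3. 3⁻¹ ≡ 13 (mod 19), so λ ≡ 18·13 ≡ 6.
  x = λ² - 4 - 4 = 36 - 8 ≡ 9; y = λ·(4 - 9) - 11 ≡ 16. → (9, 16)
double: tangent at (9, 16): λ = (3·9² + 8)/(2·16) ≡ 4/13. 13⁻¹ ≡ 3 (mod 19), so λ ≡ 4·3 ≡ 12.
  x = λ² - 9 - 9 = 144 - 18 ≡ 12; y = λ·(9 - 12) - 16 ≡ 5. → (12, 5)
4G = (12, 5).
Next 3H:
Repeated addition: build up to 3H.
2H: tangent at (12, 5): λ = (3·12² + 8)/(2·5) ≡ 3/10. 10⁻¹ ≡ 2 (mod 19), so λ ≡ 3·2 ≡ 6.
  x = λ² - 12 - 12 = 36 - 24 ≡ 12; y = λ·(12 - 12) - 5 ≡ 14. → (12, 14)
3H: (12, 14) + (12, 5): same x and y₁ ≡ -y₂, so the sum is the point at infinity.
3H = the point at infinity.
Finally 4G + 3H:
(12, 5) + the point at infinity = (12, 5) (identity).

(12, 5)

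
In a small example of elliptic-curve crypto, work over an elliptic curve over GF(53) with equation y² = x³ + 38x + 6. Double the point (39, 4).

tangent at (39, 4): λ = (3·39² + 38)/(2·4) ≡ 43/8. 8⁻¹ ≡ 20 (mod 53), so λ ≡ 43·20 ≡ 12.
  x = λ² - 39 - 39 = 144 - 78 ≡ 13; y = λ·(39 - 13) - 4 ≡ 43. → (13, 43)

(13, 43)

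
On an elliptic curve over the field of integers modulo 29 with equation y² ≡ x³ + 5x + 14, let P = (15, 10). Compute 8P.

Repeated addition: build up to 8P.
2P: tangent at (15, 10): λ = (3·15² + 5)/(2·10) ≡ 13/20. 20⁻¹ ≡ 16 (mod 29) since 20·16 = 320 ≡ 1, so λ ≡ 13·16 ≡ 5.
  x = λ² - 15 - 15 = 25 - 30 ≡ 24; y = λ·(15 - 24) - 10 ≡ 3. → (24, 3)
3P: (24, 3) + (15, 10). λ = (10 - 3)/(15 - 24) ≡ 7/20 mod 29. 20⁻¹ ≡ 16 (mod 29) since 20·16 = 320 ≡ 1, so λ ≡ 25.
  x = λ² - 24 - 15 = 625 - 39 ≡ 6; y = λ·(24 - 6) - 3 ≡ 12. → (6, 12)
4P: (6, 12) + (15, 10). λ = (10 - 12)/(15 - 6) ≡ 27/9 mod 29. 9⁻¹ ≡ 13 (mod 29) since 9·13 = 117 ≡ 1, so λ ≡ 3.
  x = λ² - 6 - 15 = 9 - 21 ≡ 17; y = λ·(6 - 17) - 12 ≡ 13. → (17, 13)
5P: (17, 13) + (15, 10). λ = (10 - 13)/(15 - 17) ≡ 26/27 mod 29. 27⁻¹ ≡ 14 (mod 29), so λ ≡ 16.
  x = λ² - 17 - 15 = 256 - 32 ≡ 21; y = λ·(17 - 21) - 13 ≡ 10. → (21, 10)
6P: (21, 10) + (15, 10). λ = (10 - 10)/(15 - 21) ≡ 0/23 mod 29. 23⁻¹ ≡ 24 (mod 29), so λ ≡ 0.
  x = λ² - 21 - 15 = 0 - 36 ≡ 22; y = λ·(21 - 22) - 10 ≡ 19. → (22, 19)
7P: (22, 19) + (15, 10). λ = (10 - 19)/(15 - 22) ≡ 20/22 mod 29. 22⁻¹ ≡ 4 (mod 29) since 22·4 = 88 ≡ 1, so λ ≡ 22.
  x = λ² - 22 - 15 = 484 - 37 ≡ 12; y = λ·(22 - 12) - 19 ≡ 27. → (12, 27)
8P: (12, 27) + (15, 10). λ = (10 - 27)/(15 - 12) ≡ 12/3 mod 29. 3⁻¹ ≡ 10 (mod 29), so λ ≡ 4.
  x = λ² - 12 - 15 = 16 - 27 ≡ 18; y = λ·(12 - 18) - 27 ≡ 7. → (18, 7)

(18, 7)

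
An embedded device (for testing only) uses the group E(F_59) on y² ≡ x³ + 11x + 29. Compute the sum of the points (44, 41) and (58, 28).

(28, 20)

(44, 41) + (58, 28). λ = (28 - 41)/(58 - 44) ≡ 46/14 mod 59. 14⁻¹ ≡ 38 (mod 59), so λ ≡ 37.
  x = λ² - 44 - 58 = 1369 - 102 ≡ 28; y = λ·(44 - 28) - 41 ≡ 20. → (28, 20)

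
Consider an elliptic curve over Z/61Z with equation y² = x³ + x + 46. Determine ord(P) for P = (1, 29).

2P: tangent at (1, 29): λ = (3·1² + 1)/(2·29) ≡ 4/58. 58⁻¹ ≡ 20 (mod 61) since 58·20 = 1160 ≡ 1, so λ ≡ 4·20 ≡ 19.
  x = λ² - 1 - 1 = 361 - 2 ≡ 54; y = λ·(1 - 54) - 29 ≡ 1. → (54, 1)
3P: (54, 1) + (1, 29). λ = (29 - 1)/(1 - 54) ≡ 28/8 mod 61. 8⁻¹ ≡ 23 (mod 61), so λ ≡ 34.
  x = λ² - 54 - 1 = 1156 - 55 ≡ 3; y = λ·(54 - 3) - 1 ≡ 25. → (3, 25)
4P: (3, 25) + (1, 29). λ = (29 - 25)/(1 - 3) ≡ 4/59 mod 61. 59⁻¹ ≡ 30 (mod 61) since 59·30 = 1770 ≡ 1, so λ ≡ 59.
  x = λ² - 3 - 1 = 3481 - 4 ≡ 0; y = λ·(3 - 0) - 25 ≡ 30. → (0, 30)
5P: (0, 30) + (1, 29). λ = (29 - 30)/(1 - 0) ≡ 60/1 mod 61. 1⁻¹ ≡ 1 (mod 61), so λ ≡ 60.
  x = λ² - 0 - 1 = 3600 - 1 ≡ 0; y = λ·(0 - 0) - 30 ≡ 31. → (0, 31)
6P: (0, 31) + (1, 29). λ = (29 - 31)/(1 - 0) ≡ 59/1 mod 61. 1⁻¹ ≡ 1 (mod 61), so λ ≡ 59.
  x = λ² - 0 - 1 = 3481 - 1 ≡ 3; y = λ·(0 - 3) - 31 ≡ 36. → (3, 36)
7P: (3, 36) + (1, 29). λ = (29 - 36)/(1 - 3) ≡ 54/59 mod 61. 59⁻¹ ≡ 30 (mod 61), so λ ≡ 34.
  x = λ² - 3 - 1 = 1156 - 4 ≡ 54; y = λ·(3 - 54) - 36 ≡ 60. → (54, 60)
8P: (54, 60) + (1, 29). λ = (29 - 60)/(1 - 54) ≡ 30/8 mod 61. 8⁻¹ ≡ 23 (mod 61), so λ ≡ 19.
  x = λ² - 54 - 1 = 361 - 55 ≡ 1; y = λ·(54 - 1) - 60 ≡ 32. → (1, 32)
9P: (1, 32) + (1, 29): same x and y₁ ≡ -y₂, so the sum is ∞.
9P = ∞, so the order is 9.

9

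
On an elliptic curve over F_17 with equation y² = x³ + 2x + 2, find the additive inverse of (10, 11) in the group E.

(10, 6)

-(10, 11) = (10, -11 mod 17) = (10, 6).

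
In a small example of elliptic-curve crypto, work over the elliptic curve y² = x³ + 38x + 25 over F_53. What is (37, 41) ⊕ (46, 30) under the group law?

(37, 41) + (46, 30). λ = (30 - 41)/(46 - 37) ≡ 42/9 mod 53. 9⁻¹ ≡ 6 (mod 53) since 9·6 = 54 ≡ 1, so λ ≡ 40.
  x = λ² - 37 - 46 = 1600 - 83 ≡ 33; y = λ·(37 - 33) - 41 ≡ 13. → (33, 13)

(33, 13)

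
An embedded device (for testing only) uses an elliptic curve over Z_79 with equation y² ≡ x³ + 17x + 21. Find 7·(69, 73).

(39, 11)

Write P = (69, 73).
Double-and-add on 7 = (111)₂. Start with P = (69, 73) for the leading 1-bit.
double: tangent at (69, 73): λ = (3·69² + 17)/(2·73) ≡ 1/67. 67⁻¹ ≡ 46 (mod 79) since 67·46 = 3082 ≡ 1, so λ ≡ 1·46 ≡ 46.
  x = λ² - 69 - 69 = 2116 - 138 ≡ 3; y = λ·(69 - 3) - 73 ≡ 40. → (3, 40)
add P: (3, 40) + (69, 73). λ = (73 - 40)/(69 - 3) ≡ 33/66 mod 79. 66⁻¹ ≡ 6 (mod 79), so λ ≡ 40.
  x = λ² - 3 - 69 = 1600 - 72 ≡ 27; y = λ·(3 - 27) - 40 ≡ 27. → (27, 27)
double: tangent at (27, 27): λ = (3·27² + 17)/(2·27) ≡ 71/54. 54⁻¹ ≡ 60 (mod 79) since 54·60 = 3240 ≡ 1, so λ ≡ 71·60 ≡ 73.
  x = λ² - 27 - 27 = 5329 - 54 ≡ 61; y = λ·(27 - 61) - 27 ≡ 19. → (61, 19)
add P: (61, 19) + (69, 73). λ = (73 - 19)/(69 - 61) ≡ 54/8 mod 79. 8⁻¹ ≡ 10 (mod 79), so λ ≡ 66.
  x = λ² - 61 - 69 = 4356 - 130 ≡ 39; y = λ·(61 - 39) - 19 ≡ 11. → (39, 11)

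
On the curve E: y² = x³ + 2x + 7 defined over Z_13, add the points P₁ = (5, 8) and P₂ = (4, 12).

(7, 0)

(5, 8) + (4, 12). λ = (12 - 8)/(4 - 5) ≡ 4/12 mod 13. 12⁻¹ ≡ 12 (mod 13), so λ ≡ 9.
  x = λ² - 5 - 4 = 81 - 9 ≡ 7; y = λ·(5 - 7) - 8 ≡ 0. → (7, 0)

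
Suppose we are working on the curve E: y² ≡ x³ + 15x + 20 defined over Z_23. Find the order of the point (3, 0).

2

2P: (3, 0) + (3, 0): same x and y₁ ≡ -y₂, so the sum is the point at infinity.
2P = the point at infinity, so the order is 2.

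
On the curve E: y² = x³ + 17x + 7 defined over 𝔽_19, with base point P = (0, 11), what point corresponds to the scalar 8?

(4, 5)

Double-and-add on 8 = (1000)₂. Start with P = (0, 11) for the leading 1-bit.
double: tangent at (0, 11): λ = (3·0² + 17)/(2·11) ≡ 17/3. 3⁻¹ ≡ 13 (mod 19), so λ ≡ 17·13 ≡ 12.
  x = λ² - 0 - 0 = 144 - 0 ≡ 11; y = λ·(0 - 11) - 11 ≡ 9. → (11, 9)
double: tangent at (11, 9): λ = (3·11² + 17)/(2·9) ≡ 0/18. 18⁻¹ ≡ 18 (mod 19), so λ ≡ 0·18 ≡ 0.
  x = λ² - 11 - 11 = 0 - 22 ≡ 16; y = λ·(11 - 16) - 9 ≡ 10. → (16, 10)
double: tangent at (16, 10): λ = (3·16² + 17)/(2·10) ≡ 6/1. 1⁻¹ ≡ 1 (mod 19), so λ ≡ 6·1 ≡ 6.
  x = λ² - 16 - 16 = 36 - 32 ≡ 4; y = λ·(16 - 4) - 10 ≡ 5. → (4, 5)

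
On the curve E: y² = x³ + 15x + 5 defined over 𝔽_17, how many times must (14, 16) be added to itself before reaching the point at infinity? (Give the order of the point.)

2P: tangent at (14, 16): λ = (3·14² + 15)/(2·16) ≡ 8/15. 15⁻¹ ≡ 8 (mod 17) since 15·8 = 120 ≡ 1, so λ ≡ 8·8 ≡ 13.
  x = λ² - 14 - 14 = 169 - 28 ≡ 5; y = λ·(14 - 5) - 16 ≡ 16. → (5, 16)
3P: (5, 16) + (14, 16). λ = (16 - 16)/(14 - 5) ≡ 0/9 mod 17. 9⁻¹ ≡ 2 (mod 17), so λ ≡ 0.
  x = λ² - 5 - 14 = 0 - 19 ≡ 15; y = λ·(5 - 15) - 16 ≡ 1. → (15, 1)
4P: (15, 1) + (14, 16). λ = (16 - 1)/(14 - 15) ≡ 15/16 mod 17. 16⁻¹ ≡ 16 (mod 17), so λ ≡ 2.
  x = λ² - 15 - 14 = 4 - 29 ≡ 9; y = λ·(15 - 9) - 1 ≡ 11. → (9, 11)
5P: (9, 11) + (14, 16). λ = (16 - 11)/(14 - 9) ≡ 5/5 mod 17. 5⁻¹ ≡ 7 (mod 17) since 5·7 = 35 ≡ 1, so λ ≡ 1.
  x = λ² - 9 - 14 = 1 - 23 ≡ 12; y = λ·(9 - 12) - 11 ≡ 3. → (12, 3)
6P: (12, 3) + (14, 16). λ = (16 - 3)/(14 - 12) ≡ 13/2 mod 17. 2⁻¹ ≡ 9 (mod 17), so λ ≡ 15.
  x = λ² - 12 - 14 = 225 - 26 ≡ 12; y = λ·(12 - 12) - 3 ≡ 14. → (12, 14)
7P: (12, 14) + (14, 16). λ = (16 - 14)/(14 - 12) ≡ 2/2 mod 17. 2⁻¹ ≡ 9 (mod 17), so λ ≡ 1.
  x = λ² - 12 - 14 = 1 - 26 ≡ 9; y = λ·(12 - 9) - 14 ≡ 6. → (9, 6)
8P: (9, 6) + (14, 16). λ = (16 - 6)/(14 - 9) ≡ 10/5 mod 17. 5⁻¹ ≡ 7 (mod 17) since 5·7 = 35 ≡ 1, so λ ≡ 2.
  x = λ² - 9 - 14 = 4 - 23 ≡ 15; y = λ·(9 - 15) - 6 ≡ 16. → (15, 16)
9P: (15, 16) + (14, 16). λ = (16 - 16)/(14 - 15) ≡ 0/16 mod 17. 16⁻¹ ≡ 16 (mod 17), so λ ≡ 0.
  x = λ² - 15 - 14 = 0 - 29 ≡ 5; y = λ·(15 - 5) - 16 ≡ 1. → (5, 1)
10P: (5, 1) + (14, 16). λ = (16 - 1)/(14 - 5) ≡ 15/9 mod 17. 9⁻¹ ≡ 2 (mod 17), so λ ≡ 13.
  x = λ² - 5 - 14 = 169 - 19 ≡ 14; y = λ·(5 - 14) - 1 ≡ 1. → (14, 1)
11P: (14, 1) + (14, 16): same x and y₁ ≡ -y₂, so the sum is the point at infinity.
11P = the point at infinity, so the order is 11.

11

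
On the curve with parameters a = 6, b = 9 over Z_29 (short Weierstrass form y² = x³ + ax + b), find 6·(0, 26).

Write P = (0, 26).
Double-and-add on 6 = (110)₂. Start with P = (0, 26) for the leading 1-bit.
double: tangent at (0, 26): λ = (3·0² + 6)/(2·26) ≡ 6/23. 23⁻¹ ≡ 24 (mod 29), so λ ≡ 6·24 ≡ 28.
  x = λ² - 0 - 0 = 784 - 0 ≡ 1; y = λ·(0 - 1) - 26 ≡ 4. → (1, 4)
add P: (1, 4) + (0, 26). λ = (26 - 4)/(0 - 1) ≡ 22/28 mod 29. 28⁻¹ ≡ 28 (mod 29), so λ ≡ 7.
  x = λ² - 1 - 0 = 49 - 1 ≡ 19; y = λ·(1 - 19) - 4 ≡ 15. → (19, 15)
double: tangent at (19, 15): λ = (3·19² + 6)/(2·15) ≡ 16/1. 1⁻¹ ≡ 1 (mod 29), so λ ≡ 16·1 ≡ 16.
  x = λ² - 19 - 19 = 256 - 38 ≡ 15; y = λ·(19 - 15) - 15 ≡ 20. → (15, 20)

(15, 20)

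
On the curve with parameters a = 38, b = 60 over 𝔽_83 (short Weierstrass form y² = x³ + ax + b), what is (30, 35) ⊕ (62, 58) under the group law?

(30, 35) + (62, 58). λ = (58 - 35)/(62 - 30) ≡ 23/32 mod 83. 32⁻¹ ≡ 13 (mod 83) since 32·13 = 416 ≡ 1, so λ ≡ 50.
  x = λ² - 30 - 62 = 2500 - 92 ≡ 1; y = λ·(30 - 1) - 35 ≡ 4. → (1, 4)

(1, 4)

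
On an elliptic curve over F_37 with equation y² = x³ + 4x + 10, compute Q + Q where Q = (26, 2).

tangent at (26, 2): λ = (3·26² + 4)/(2·2) ≡ 34/4. 4⁻¹ ≡ 28 (mod 37), so λ ≡ 34·28 ≡ 27.
  x = λ² - 26 - 26 = 729 - 52 ≡ 11; y = λ·(26 - 11) - 2 ≡ 33. → (11, 33)

(11, 33)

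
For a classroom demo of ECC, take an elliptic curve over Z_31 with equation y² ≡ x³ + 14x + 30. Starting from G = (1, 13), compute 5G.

Double-and-add on 5 = (101)₂. Start with G = (1, 13) for the leading 1-bit.
double: tangent at (1, 13): λ = (3·1² + 14)/(2·13) ≡ 17/26. 26⁻¹ ≡ 6 (mod 31) since 26·6 = 156 ≡ 1, so λ ≡ 17·6 ≡ 9.
  x = λ² - 1 - 1 = 81 - 2 ≡ 17; y = λ·(1 - 17) - 13 ≡ 29. → (17, 29)
double: tangent at (17, 29): λ = (3·17² + 14)/(2·29) ≡ 13/27. 27⁻¹ ≡ 23 (mod 31) since 27·23 = 621 ≡ 1, so λ ≡ 13·23 ≡ 20.
  x = λ² - 17 - 17 = 400 - 34 ≡ 25; y = λ·(17 - 25) - 29 ≡ 28. → (25, 28)
add G: (25, 28) + (1, 13). λ = (13 - 28)/(1 - 25) ≡ 16/7 mod 31. 7⁻¹ ≡ 9 (mod 31), so λ ≡ 20.
  x = λ² - 25 - 1 = 400 - 26 ≡ 2; y = λ·(25 - 2) - 28 ≡ 29. → (2, 29)

(2, 29)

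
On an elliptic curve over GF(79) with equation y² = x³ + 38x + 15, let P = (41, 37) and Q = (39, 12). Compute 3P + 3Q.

First 3P:
Repeated addition: build up to 3P.
2P: tangent at (41, 37): λ = (3·41² + 38)/(2·37) ≡ 25/74. 74⁻¹ ≡ 63 (mod 79) since 74·63 = 4662 ≡ 1, so λ ≡ 25·63 ≡ 74.
  x = λ² - 41 - 41 = 5476 - 82 ≡ 22; y = λ·(41 - 22) - 37 ≡ 26. → (22, 26)
3P: (22, 26) + (41, 37). λ = (37 - 26)/(41 - 22) ≡ 11/19 mod 79. 19⁻¹ ≡ 25 (mod 79), so λ ≡ 38.
  x = λ² - 22 - 41 = 1444 - 63 ≡ 38; y = λ·(22 - 38) - 26 ≡ 77. → (38, 77)
3P = (38, 77).
Next 3Q:
Repeated addition: build up to 3Q.
2Q: tangent at (39, 12): λ = (3·39² + 38)/(2·12) ≡ 19/24. 24⁻¹ ≡ 56 (mod 79), so λ ≡ 19·56 ≡ 37.
  x = λ² - 39 - 39 = 1369 - 78 ≡ 27; y = λ·(39 - 27) - 12 ≡ 37. → (27, 37)
3Q: (27, 37) + (39, 12). λ = (12 - 37)/(39 - 27) ≡ 54/12 mod 79. 12⁻¹ ≡ 33 (mod 79), so λ ≡ 44.
  x = λ² - 27 - 39 = 1936 - 66 ≡ 53; y = λ·(27 - 53) - 37 ≡ 4. → (53, 4)
3Q = (53, 4).
Finally 3P + 3Q:
(38, 77) + (53, 4). λ = (4 - 77)/(53 - 38) ≡ 6/15 mod 79. 15⁻¹ ≡ 58 (mod 79) since 15·58 = 870 ≡ 1, so λ ≡ 32.
  x = λ² - 38 - 53 = 1024 - 91 ≡ 64; y = λ·(38 - 64) - 77 ≡ 39. → (64, 39)

(64, 39)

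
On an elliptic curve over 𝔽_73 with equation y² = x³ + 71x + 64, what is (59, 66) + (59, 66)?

(31, 3)

tangent at (59, 66): λ = (3·59² + 71)/(2·66) ≡ 2/59. 59⁻¹ ≡ 26 (mod 73), so λ ≡ 2·26 ≡ 52.
  x = λ² - 59 - 59 = 2704 - 118 ≡ 31; y = λ·(59 - 31) - 66 ≡ 3. → (31, 3)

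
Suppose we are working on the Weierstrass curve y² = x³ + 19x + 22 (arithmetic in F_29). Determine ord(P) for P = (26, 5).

2P: tangent at (26, 5): λ = (3·26² + 19)/(2·5) ≡ 17/10. 10⁻¹ ≡ 3 (mod 29), so λ ≡ 17·3 ≡ 22.
  x = λ² - 26 - 26 = 484 - 52 ≡ 26; y = λ·(26 - 26) - 5 ≡ 24. → (26, 24)
3P: (26, 24) + (26, 5): same x and y₁ ≡ -y₂, so the sum is 𝒪.
3P = 𝒪, so the order is 3.

3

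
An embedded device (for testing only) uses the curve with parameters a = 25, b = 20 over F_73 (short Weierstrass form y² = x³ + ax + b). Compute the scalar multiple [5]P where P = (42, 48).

Repeated addition: build up to 5P.
2P: tangent at (42, 48): λ = (3·42² + 25)/(2·48) ≡ 61/23. 23⁻¹ ≡ 54 (mod 73) since 23·54 = 1242 ≡ 1, so λ ≡ 61·54 ≡ 9.
  x = λ² - 42 - 42 = 81 - 84 ≡ 70; y = λ·(42 - 70) - 48 ≡ 65. → (70, 65)
3P: (70, 65) + (42, 48). λ = (48 - 65)/(42 - 70) ≡ 56/45 mod 73. 45⁻¹ ≡ 13 (mod 73), so λ ≡ 71.
  x = λ² - 70 - 42 = 5041 - 112 ≡ 38; y = λ·(70 - 38) - 65 ≡ 17. → (38, 17)
4P: (38, 17) + (42, 48). λ = (48 - 17)/(42 - 38) ≡ 31/4 mod 73. 4⁻¹ ≡ 55 (mod 73), so λ ≡ 26.
  x = λ² - 38 - 42 = 676 - 80 ≡ 12; y = λ·(38 - 12) - 17 ≡ 2. → (12, 2)
5P: (12, 2) + (42, 48). λ = (48 - 2)/(42 - 12) ≡ 46/30 mod 73. 30⁻¹ ≡ 56 (mod 73), so λ ≡ 21.
  x = λ² - 12 - 42 = 441 - 54 ≡ 22; y = λ·(12 - 22) - 2 ≡ 7. → (22, 7)

(22, 7)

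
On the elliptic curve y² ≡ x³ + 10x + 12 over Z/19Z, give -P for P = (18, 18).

-(18, 18) = (18, -18 mod 19) = (18, 1).

(18, 1)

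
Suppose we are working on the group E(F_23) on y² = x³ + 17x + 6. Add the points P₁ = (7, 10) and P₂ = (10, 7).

(7, 13)

(7, 10) + (10, 7). λ = (7 - 10)/(10 - 7) ≡ 20/3 mod 23. 3⁻¹ ≡ 8 (mod 23) since 3·8 = 24 ≡ 1, so λ ≡ 22.
  x = λ² - 7 - 10 = 484 - 17 ≡ 7; y = λ·(7 - 7) - 10 ≡ 13. → (7, 13)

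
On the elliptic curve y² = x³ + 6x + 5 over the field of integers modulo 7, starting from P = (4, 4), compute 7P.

Double-and-add on 7 = (111)₂. Start with P = (4, 4) for the leading 1-bit.
double: tangent at (4, 4): λ = (3·4² + 6)/(2·4) ≡ 5/1. 1⁻¹ ≡ 1 (mod 7), so λ ≡ 5·1 ≡ 5.
  x = λ² - 4 - 4 = 25 - 8 ≡ 3; y = λ·(4 - 3) - 4 ≡ 1. → (3, 1)
add P: (3, 1) + (4, 4). λ = (4 - 1)/(4 - 3) ≡ 3/1 mod 7. 1⁻¹ ≡ 1 (mod 7), so λ ≡ 3.
  x = λ² - 3 - 4 = 9 - 7 ≡ 2; y = λ·(3 - 2) - 1 ≡ 2. → (2, 2)
double: tangent at (2, 2): λ = (3·2² + 6)/(2·2) ≡ 4/4. 4⁻¹ ≡ 2 (mod 7), so λ ≡ 4·2 ≡ 1.
  x = λ² - 2 - 2 = 1 - 4 ≡ 4; y = λ·(2 - 4) - 2 ≡ 3. → (4, 3)
add P: (4, 3) + (4, 4): same x and y₁ ≡ -y₂, so the sum is ∞.

O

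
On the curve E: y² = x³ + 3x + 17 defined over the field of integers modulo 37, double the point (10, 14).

tangent at (10, 14): λ = (3·10² + 3)/(2·14) ≡ 7/28. 28⁻¹ ≡ 4 (mod 37), so λ ≡ 7·4 ≡ 28.
  x = λ² - 10 - 10 = 784 - 20 ≡ 24; y = λ·(10 - 24) - 14 ≡ 1. → (24, 1)

(24, 1)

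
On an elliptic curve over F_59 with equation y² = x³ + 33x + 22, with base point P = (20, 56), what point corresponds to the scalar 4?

Repeated addition: build up to 4P.
2P: tangent at (20, 56): λ = (3·20² + 33)/(2·56) ≡ 53/53. 53⁻¹ ≡ 49 (mod 59), so λ ≡ 53·49 ≡ 1.
  x = λ² - 20 - 20 = 1 - 40 ≡ 20; y = λ·(20 - 20) - 56 ≡ 3. → (20, 3)
3P: (20, 3) + (20, 56): same x and y₁ ≡ -y₂, so the sum is ∞.
4P: ∞ + (20, 56) = (20, 56) (identity).

(20, 56)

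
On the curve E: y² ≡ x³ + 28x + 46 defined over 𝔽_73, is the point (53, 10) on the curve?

y² = 10² ≡ 27; x³ + 28x + 46 = 150407 ≡ 27 (mod 73). 27 = 27.

yes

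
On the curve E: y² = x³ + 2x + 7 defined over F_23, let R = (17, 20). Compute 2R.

(21, 15)

tangent at (17, 20): λ = (3·17² + 2)/(2·20) ≡ 18/17. 17⁻¹ ≡ 19 (mod 23), so λ ≡ 18·19 ≡ 20.
  x = λ² - 17 - 17 = 400 - 34 ≡ 21; y = λ·(17 - 21) - 20 ≡ 15. → (21, 15)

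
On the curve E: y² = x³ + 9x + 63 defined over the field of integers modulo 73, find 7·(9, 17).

(28, 41)

Write G = (9, 17).
Repeated addition: build up to 7G.
2G: tangent at (9, 17): λ = (3·9² + 9)/(2·17) ≡ 33/34. 34⁻¹ ≡ 58 (mod 73), so λ ≡ 33·58 ≡ 16.
  x = λ² - 9 - 9 = 256 - 18 ≡ 19; y = λ·(9 - 19) - 17 ≡ 42. → (19, 42)
3G: (19, 42) + (9, 17). λ = (17 - 42)/(9 - 19) ≡ 48/63 mod 73. 63⁻¹ ≡ 51 (mod 73) since 63·51 = 3213 ≡ 1, so λ ≡ 39.
  x = λ² - 19 - 9 = 1521 - 28 ≡ 33; y = λ·(19 - 33) - 42 ≡ 69. → (33, 69)
4G: (33, 69) + (9, 17). λ = (17 - 69)/(9 - 33) ≡ 21/49 mod 73. 49⁻¹ ≡ 3 (mod 73) since 49·3 = 147 ≡ 1, so λ ≡ 63.
  x = λ² - 33 - 9 = 3969 - 42 ≡ 58; y = λ·(33 - 58) - 69 ≡ 35. → (58, 35)
5G: (58, 35) + (9, 17). λ = (17 - 35)/(9 - 58) ≡ 55/24 mod 73. 24⁻¹ ≡ 70 (mod 73) since 24·70 = 1680 ≡ 1, so λ ≡ 54.
  x = λ² - 58 - 9 = 2916 - 67 ≡ 2; y = λ·(58 - 2) - 35 ≡ 69. → (2, 69)
6G: (2, 69) + (9, 17). λ = (17 - 69)/(9 - 2) ≡ 21/7 mod 73. 7⁻¹ ≡ 21 (mod 73) since 7·21 = 147 ≡ 1, so λ ≡ 3.
  x = λ² - 2 - 9 = 9 - 11 ≡ 71; y = λ·(2 - 71) - 69 ≡ 16. → (71, 16)
7G: (71, 16) + (9, 17). λ = (17 - 16)/(9 - 71) ≡ 1/11 mod 73. 11⁻¹ ≡ 20 (mod 73), so λ ≡ 20.
  x = λ² - 71 - 9 = 400 - 80 ≡ 28; y = λ·(71 - 28) - 16 ≡ 41. → (28, 41)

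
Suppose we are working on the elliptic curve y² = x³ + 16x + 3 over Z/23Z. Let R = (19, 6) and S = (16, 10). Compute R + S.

(0, 7)

(19, 6) + (16, 10). λ = (10 - 6)/(16 - 19) ≡ 4/20 mod 23. 20⁻¹ ≡ 15 (mod 23), so λ ≡ 14.
  x = λ² - 19 - 16 = 196 - 35 ≡ 0; y = λ·(19 - 0) - 6 ≡ 7. → (0, 7)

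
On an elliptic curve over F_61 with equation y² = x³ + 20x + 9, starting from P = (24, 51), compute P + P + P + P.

Repeated addition: build up to 4P.
2P: tangent at (24, 51): λ = (3·24² + 20)/(2·51) ≡ 40/41. 41⁻¹ ≡ 3 (mod 61) since 41·3 = 123 ≡ 1, so λ ≡ 40·3 ≡ 59.
  x = λ² - 24 - 24 = 3481 - 48 ≡ 17; y = λ·(24 - 17) - 51 ≡ 57. → (17, 57)
3P: (17, 57) + (24, 51). λ = (51 - 57)/(24 - 17) ≡ 55/7 mod 61. 7⁻¹ ≡ 35 (mod 61), so λ ≡ 34.
  x = λ² - 17 - 24 = 1156 - 41 ≡ 17; y = λ·(17 - 17) - 57 ≡ 4. → (17, 4)
4P: (17, 4) + (24, 51). λ = (51 - 4)/(24 - 17) ≡ 47/7 mod 61. 7⁻¹ ≡ 35 (mod 61), so λ ≡ 59.
  x = λ² - 17 - 24 = 3481 - 41 ≡ 24; y = λ·(17 - 24) - 4 ≡ 10. → (24, 10)

(24, 10)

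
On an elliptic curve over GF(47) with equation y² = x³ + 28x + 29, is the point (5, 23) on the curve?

y² = 23² ≡ 12; x³ + 28x + 29 = 294 ≡ 12 (mod 47). 12 = 12.

yes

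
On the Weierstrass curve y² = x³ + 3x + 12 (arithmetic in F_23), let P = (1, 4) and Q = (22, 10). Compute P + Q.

(9, 20)

(1, 4) + (22, 10). λ = (10 - 4)/(22 - 1) ≡ 6/21 mod 23. 21⁻¹ ≡ 11 (mod 23), so λ ≡ 20.
  x = λ² - 1 - 22 = 400 - 23 ≡ 9; y = λ·(1 - 9) - 4 ≡ 20. → (9, 20)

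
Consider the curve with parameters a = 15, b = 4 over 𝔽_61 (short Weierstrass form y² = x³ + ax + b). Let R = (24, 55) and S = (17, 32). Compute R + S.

(42, 34)

(24, 55) + (17, 32). λ = (32 - 55)/(17 - 24) ≡ 38/54 mod 61. 54⁻¹ ≡ 26 (mod 61) since 54·26 = 1404 ≡ 1, so λ ≡ 12.
  x = λ² - 24 - 17 = 144 - 41 ≡ 42; y = λ·(24 - 42) - 55 ≡ 34. → (42, 34)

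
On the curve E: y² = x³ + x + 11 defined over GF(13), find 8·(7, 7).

(4, 12)

Write G = (7, 7).
Repeated addition: build up to 8G.
2G: tangent at (7, 7): λ = (3·7² + 1)/(2·7) ≡ 5/1. 1⁻¹ ≡ 1 (mod 13), so λ ≡ 5·1 ≡ 5.
  x = λ² - 7 - 7 = 25 - 14 ≡ 11; y = λ·(7 - 11) - 7 ≡ 12. → (11, 12)
3G: (11, 12) + (7, 7). λ = (7 - 12)/(7 - 11) ≡ 8/9 mod 13. 9⁻¹ ≡ 3 (mod 13), so λ ≡ 11.
  x = λ² - 11 - 7 = 121 - 18 ≡ 12; y = λ·(11 - 12) - 12 ≡ 3. → (12, 3)
4G: (12, 3) + (7, 7). λ = (7 - 3)/(7 - 12) ≡ 4/8 mod 13. 8⁻¹ ≡ 5 (mod 13), so λ ≡ 7.
  x = λ² - 12 - 7 = 49 - 19 ≡ 4; y = λ·(12 - 4) - 3 ≡ 1. → (4, 1)
5G: (4, 1) + (7, 7). λ = (7 - 1)/(7 - 4) ≡ 6/3 mod 13. 3⁻¹ ≡ 9 (mod 13) since 3·9 = 27 ≡ 1, so λ ≡ 2.
  x = λ² - 4 - 7 = 4 - 11 ≡ 6; y = λ·(4 - 6) - 1 ≡ 8. → (6, 8)
6G: (6, 8) + (7, 7). λ = (7 - 8)/(7 - 6) ≡ 12/1 mod 13. 1⁻¹ ≡ 1 (mod 13), so λ ≡ 12.
  x = λ² - 6 - 7 = 144 - 13 ≡ 1; y = λ·(6 - 1) - 8 ≡ 0. → (1, 0)
7G: (1, 0) + (7, 7). λ = (7 - 0)/(7 - 1) ≡ 7/6 mod 13. 6⁻¹ ≡ 11 (mod 13), so λ ≡ 12.
  x = λ² - 1 - 7 = 144 - 8 ≡ 6; y = λ·(1 - 6) - 0 ≡ 5. → (6, 5)
8G: (6, 5) + (7, 7). λ = (7 - 5)/(7 - 6) ≡ 2/1 mod 13. 1⁻¹ ≡ 1 (mod 13), so λ ≡ 2.
  x = λ² - 6 - 7 = 4 - 13 ≡ 4; y = λ·(6 - 4) - 5 ≡ 12. → (4, 12)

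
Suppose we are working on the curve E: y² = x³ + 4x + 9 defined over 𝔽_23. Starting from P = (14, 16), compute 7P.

(18, 18)

Repeated addition: build up to 7P.
2P: tangent at (14, 16): λ = (3·14² + 4)/(2·16) ≡ 17/9. 9⁻¹ ≡ 18 (mod 23) since 9·18 = 162 ≡ 1, so λ ≡ 17·18 ≡ 7.
  x = λ² - 14 - 14 = 49 - 28 ≡ 21; y = λ·(14 - 21) - 16 ≡ 4. → (21, 4)
3P: (21, 4) + (14, 16). λ = (16 - 4)/(14 - 21) ≡ 12/16 mod 23. 16⁻¹ ≡ 13 (mod 23) since 16·13 = 208 ≡ 1, so λ ≡ 18.
  x = λ² - 21 - 14 = 324 - 35 ≡ 13; y = λ·(21 - 13) - 4 ≡ 2. → (13, 2)
4P: (13, 2) + (14, 16). λ = (16 - 2)/(14 - 13) ≡ 14/1 mod 23. 1⁻¹ ≡ 1 (mod 23), so λ ≡ 14.
  x = λ² - 13 - 14 = 196 - 27 ≡ 8; y = λ·(13 - 8) - 2 ≡ 22. → (8, 22)
5P: (8, 22) + (14, 16). λ = (16 - 22)/(14 - 8) ≡ 17/6 mod 23. 6⁻¹ ≡ 4 (mod 23) since 6·4 = 24 ≡ 1, so λ ≡ 22.
  x = λ² - 8 - 14 = 484 - 22 ≡ 2; y = λ·(8 - 2) - 22 ≡ 18. → (2, 18)
6P: (2, 18) + (14, 16). λ = (16 - 18)/(14 - 2) ≡ 21/12 mod 23. 12⁻¹ ≡ 2 (mod 23), so λ ≡ 19.
  x = λ² - 2 - 14 = 361 - 16 ≡ 0; y = λ·(2 - 0) - 18 ≡ 20. → (0, 20)
7P: (0, 20) + (14, 16). λ = (16 - 20)/(14 - 0) ≡ 19/14 mod 23. 14⁻¹ ≡ 5 (mod 23) since 14·5 = 70 ≡ 1, so λ ≡ 3.
  x = λ² - 0 - 14 = 9 - 14 ≡ 18; y = λ·(0 - 18) - 20 ≡ 18. → (18, 18)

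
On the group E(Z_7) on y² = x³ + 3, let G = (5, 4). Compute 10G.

Double-and-add on 10 = (1010)₂. Start with G = (5, 4) for the leading 1-bit.
double: tangent at (5, 4): λ = (3·5² + 0)/(2·4) ≡ 5/1. 1⁻¹ ≡ 1 (mod 7), so λ ≡ 5·1 ≡ 5.
  x = λ² - 5 - 5 = 25 - 10 ≡ 1; y = λ·(5 - 1) - 4 ≡ 2. → (1, 2)
double: tangent at (1, 2): λ = (3·1² + 0)/(2·2) ≡ 3/4. 4⁻¹ ≡ 2 (mod 7) since 4·2 = 8 ≡ 1, so λ ≡ 3·2 ≡ 6.
  x = λ² - 1 - 1 = 36 - 2 ≡ 6; y = λ·(1 - 6) - 2 ≡ 3. → (6, 3)
add G: (6, 3) + (5, 4). λ = (4 - 3)/(5 - 6) ≡ 1/6 mod 7. 6⁻¹ ≡ 6 (mod 7) since 6·6 = 36 ≡ 1, so λ ≡ 6.
  x = λ² - 6 - 5 = 36 - 11 ≡ 4; y = λ·(6 - 4) - 3 ≡ 2. → (4, 2)
double: tangent at (4, 2): λ = (3·4² + 0)/(2·2) ≡ 6/4. 4⁻¹ ≡ 2 (mod 7), so λ ≡ 6·2 ≡ 5.
  x = λ² - 4 - 4 = 25 - 8 ≡ 3; y = λ·(4 - 3) - 2 ≡ 3. → (3, 3)

(3, 3)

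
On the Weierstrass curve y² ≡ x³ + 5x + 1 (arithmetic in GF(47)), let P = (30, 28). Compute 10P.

(41, 15)

Repeated addition: build up to 10P.
2P: tangent at (30, 28): λ = (3·30² + 5)/(2·28) ≡ 26/9. 9⁻¹ ≡ 21 (mod 47) since 9·21 = 189 ≡ 1, so λ ≡ 26·21 ≡ 29.
  x = λ² - 30 - 30 = 841 - 60 ≡ 29; y = λ·(30 - 29) - 28 ≡ 1. → (29, 1)
3P: (29, 1) + (30, 28). λ = (28 - 1)/(30 - 29) ≡ 27/1 mod 47. 1⁻¹ ≡ 1 (mod 47), so λ ≡ 27.
  x = λ² - 29 - 30 = 729 - 59 ≡ 12; y = λ·(29 - 12) - 1 ≡ 35. → (12, 35)
4P: (12, 35) + (30, 28). λ = (28 - 35)/(30 - 12) ≡ 40/18 mod 47. 18⁻¹ ≡ 34 (mod 47), so λ ≡ 44.
  x = λ² - 12 - 30 = 1936 - 42 ≡ 14; y = λ·(12 - 14) - 35 ≡ 18. → (14, 18)
5P: (14, 18) + (30, 28). λ = (28 - 18)/(30 - 14) ≡ 10/16 mod 47. 16⁻¹ ≡ 3 (mod 47) since 16·3 = 48 ≡ 1, so λ ≡ 30.
  x = λ² - 14 - 30 = 900 - 44 ≡ 10; y = λ·(14 - 10) - 18 ≡ 8. → (10, 8)
6P: (10, 8) + (30, 28). λ = (28 - 8)/(30 - 10) ≡ 20/20 mod 47. 20⁻¹ ≡ 40 (mod 47), so λ ≡ 1.
  x = λ² - 10 - 30 = 1 - 40 ≡ 8; y = λ·(10 - 8) - 8 ≡ 41. → (8, 41)
7P: (8, 41) + (30, 28). λ = (28 - 41)/(30 - 8) ≡ 34/22 mod 47. 22⁻¹ ≡ 15 (mod 47), so λ ≡ 40.
  x = λ² - 8 - 30 = 1600 - 38 ≡ 11; y = λ·(8 - 11) - 41 ≡ 27. → (11, 27)
8P: (11, 27) + (30, 28). λ = (28 - 27)/(30 - 11) ≡ 1/19 mod 47. 19⁻¹ ≡ 5 (mod 47) since 19·5 = 95 ≡ 1, so λ ≡ 5.
  x = λ² - 11 - 30 = 25 - 41 ≡ 31; y = λ·(11 - 31) - 27 ≡ 14. → (31, 14)
9P: (31, 14) + (30, 28). λ = (28 - 14)/(30 - 31) ≡ 14/46 mod 47. 46⁻¹ ≡ 46 (mod 47), so λ ≡ 33.
  x = λ² - 31 - 30 = 1089 - 61 ≡ 41; y = λ·(31 - 41) - 14 ≡ 32. → (41, 32)
10P: (41, 32) + (30, 28). λ = (28 - 32)/(30 - 41) ≡ 43/36 mod 47. 36⁻¹ ≡ 17 (mod 47) since 36·17 = 612 ≡ 1, so λ ≡ 26.
  x = λ² - 41 - 30 = 676 - 71 ≡ 41; y = λ·(41 - 41) - 32 ≡ 15. → (41, 15)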